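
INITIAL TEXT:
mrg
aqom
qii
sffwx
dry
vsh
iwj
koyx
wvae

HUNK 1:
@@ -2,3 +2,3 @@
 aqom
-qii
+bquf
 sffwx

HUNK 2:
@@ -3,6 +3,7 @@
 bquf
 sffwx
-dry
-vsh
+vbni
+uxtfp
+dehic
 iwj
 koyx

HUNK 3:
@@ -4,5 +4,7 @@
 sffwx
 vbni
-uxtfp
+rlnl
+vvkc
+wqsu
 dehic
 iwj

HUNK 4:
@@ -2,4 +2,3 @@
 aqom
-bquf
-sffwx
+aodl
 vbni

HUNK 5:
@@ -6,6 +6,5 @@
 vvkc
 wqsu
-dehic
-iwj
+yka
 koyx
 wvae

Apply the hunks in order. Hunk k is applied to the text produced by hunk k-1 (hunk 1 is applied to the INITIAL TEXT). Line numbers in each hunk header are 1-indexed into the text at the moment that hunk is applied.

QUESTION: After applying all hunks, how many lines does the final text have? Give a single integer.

Answer: 10

Derivation:
Hunk 1: at line 2 remove [qii] add [bquf] -> 9 lines: mrg aqom bquf sffwx dry vsh iwj koyx wvae
Hunk 2: at line 3 remove [dry,vsh] add [vbni,uxtfp,dehic] -> 10 lines: mrg aqom bquf sffwx vbni uxtfp dehic iwj koyx wvae
Hunk 3: at line 4 remove [uxtfp] add [rlnl,vvkc,wqsu] -> 12 lines: mrg aqom bquf sffwx vbni rlnl vvkc wqsu dehic iwj koyx wvae
Hunk 4: at line 2 remove [bquf,sffwx] add [aodl] -> 11 lines: mrg aqom aodl vbni rlnl vvkc wqsu dehic iwj koyx wvae
Hunk 5: at line 6 remove [dehic,iwj] add [yka] -> 10 lines: mrg aqom aodl vbni rlnl vvkc wqsu yka koyx wvae
Final line count: 10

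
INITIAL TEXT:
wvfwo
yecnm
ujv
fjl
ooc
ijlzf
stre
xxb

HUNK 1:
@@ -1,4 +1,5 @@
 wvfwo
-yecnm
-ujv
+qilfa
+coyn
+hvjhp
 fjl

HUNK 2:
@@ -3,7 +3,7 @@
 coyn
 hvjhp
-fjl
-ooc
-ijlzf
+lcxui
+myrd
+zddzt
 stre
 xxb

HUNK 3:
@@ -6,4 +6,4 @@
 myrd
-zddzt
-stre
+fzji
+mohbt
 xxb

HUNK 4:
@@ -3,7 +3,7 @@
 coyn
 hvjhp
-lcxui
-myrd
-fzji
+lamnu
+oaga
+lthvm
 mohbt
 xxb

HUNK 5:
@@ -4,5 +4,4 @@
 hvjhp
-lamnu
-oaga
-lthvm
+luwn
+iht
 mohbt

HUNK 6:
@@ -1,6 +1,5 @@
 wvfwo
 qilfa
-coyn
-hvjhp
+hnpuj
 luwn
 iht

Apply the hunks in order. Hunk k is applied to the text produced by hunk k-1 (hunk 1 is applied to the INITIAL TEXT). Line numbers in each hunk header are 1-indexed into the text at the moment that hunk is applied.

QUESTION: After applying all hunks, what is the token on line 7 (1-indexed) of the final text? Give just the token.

Answer: xxb

Derivation:
Hunk 1: at line 1 remove [yecnm,ujv] add [qilfa,coyn,hvjhp] -> 9 lines: wvfwo qilfa coyn hvjhp fjl ooc ijlzf stre xxb
Hunk 2: at line 3 remove [fjl,ooc,ijlzf] add [lcxui,myrd,zddzt] -> 9 lines: wvfwo qilfa coyn hvjhp lcxui myrd zddzt stre xxb
Hunk 3: at line 6 remove [zddzt,stre] add [fzji,mohbt] -> 9 lines: wvfwo qilfa coyn hvjhp lcxui myrd fzji mohbt xxb
Hunk 4: at line 3 remove [lcxui,myrd,fzji] add [lamnu,oaga,lthvm] -> 9 lines: wvfwo qilfa coyn hvjhp lamnu oaga lthvm mohbt xxb
Hunk 5: at line 4 remove [lamnu,oaga,lthvm] add [luwn,iht] -> 8 lines: wvfwo qilfa coyn hvjhp luwn iht mohbt xxb
Hunk 6: at line 1 remove [coyn,hvjhp] add [hnpuj] -> 7 lines: wvfwo qilfa hnpuj luwn iht mohbt xxb
Final line 7: xxb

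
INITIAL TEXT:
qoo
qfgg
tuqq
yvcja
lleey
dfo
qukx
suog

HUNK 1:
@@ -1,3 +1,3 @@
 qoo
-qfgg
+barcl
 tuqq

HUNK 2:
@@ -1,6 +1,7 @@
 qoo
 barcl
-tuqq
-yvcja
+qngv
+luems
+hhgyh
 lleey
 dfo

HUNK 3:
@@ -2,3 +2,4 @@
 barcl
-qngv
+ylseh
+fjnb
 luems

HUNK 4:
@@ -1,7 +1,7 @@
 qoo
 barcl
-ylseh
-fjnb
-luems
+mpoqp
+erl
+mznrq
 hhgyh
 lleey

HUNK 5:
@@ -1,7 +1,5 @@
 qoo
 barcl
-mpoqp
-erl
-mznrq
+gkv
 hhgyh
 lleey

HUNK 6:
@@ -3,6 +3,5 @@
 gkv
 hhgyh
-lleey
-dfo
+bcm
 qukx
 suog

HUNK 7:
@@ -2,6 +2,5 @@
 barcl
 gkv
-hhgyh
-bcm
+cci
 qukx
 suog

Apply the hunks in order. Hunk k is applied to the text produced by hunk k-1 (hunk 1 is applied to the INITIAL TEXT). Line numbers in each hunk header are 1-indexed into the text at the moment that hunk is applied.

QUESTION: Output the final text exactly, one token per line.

Hunk 1: at line 1 remove [qfgg] add [barcl] -> 8 lines: qoo barcl tuqq yvcja lleey dfo qukx suog
Hunk 2: at line 1 remove [tuqq,yvcja] add [qngv,luems,hhgyh] -> 9 lines: qoo barcl qngv luems hhgyh lleey dfo qukx suog
Hunk 3: at line 2 remove [qngv] add [ylseh,fjnb] -> 10 lines: qoo barcl ylseh fjnb luems hhgyh lleey dfo qukx suog
Hunk 4: at line 1 remove [ylseh,fjnb,luems] add [mpoqp,erl,mznrq] -> 10 lines: qoo barcl mpoqp erl mznrq hhgyh lleey dfo qukx suog
Hunk 5: at line 1 remove [mpoqp,erl,mznrq] add [gkv] -> 8 lines: qoo barcl gkv hhgyh lleey dfo qukx suog
Hunk 6: at line 3 remove [lleey,dfo] add [bcm] -> 7 lines: qoo barcl gkv hhgyh bcm qukx suog
Hunk 7: at line 2 remove [hhgyh,bcm] add [cci] -> 6 lines: qoo barcl gkv cci qukx suog

Answer: qoo
barcl
gkv
cci
qukx
suog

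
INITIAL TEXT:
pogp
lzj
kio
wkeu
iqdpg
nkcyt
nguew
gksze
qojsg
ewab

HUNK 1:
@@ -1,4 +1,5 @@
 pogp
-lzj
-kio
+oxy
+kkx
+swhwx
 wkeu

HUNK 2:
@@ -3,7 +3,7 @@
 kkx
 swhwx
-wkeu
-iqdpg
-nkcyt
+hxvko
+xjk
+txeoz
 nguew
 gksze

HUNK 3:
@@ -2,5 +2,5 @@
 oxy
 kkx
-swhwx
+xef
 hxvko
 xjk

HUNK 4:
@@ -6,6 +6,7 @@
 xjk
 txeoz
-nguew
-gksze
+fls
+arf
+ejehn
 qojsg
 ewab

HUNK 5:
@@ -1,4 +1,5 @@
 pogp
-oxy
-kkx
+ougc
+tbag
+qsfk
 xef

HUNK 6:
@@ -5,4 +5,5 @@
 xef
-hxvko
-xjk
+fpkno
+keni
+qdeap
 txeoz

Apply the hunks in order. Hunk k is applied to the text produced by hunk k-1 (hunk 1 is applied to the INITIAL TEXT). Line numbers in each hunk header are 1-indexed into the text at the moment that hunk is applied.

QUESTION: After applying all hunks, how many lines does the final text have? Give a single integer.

Answer: 14

Derivation:
Hunk 1: at line 1 remove [lzj,kio] add [oxy,kkx,swhwx] -> 11 lines: pogp oxy kkx swhwx wkeu iqdpg nkcyt nguew gksze qojsg ewab
Hunk 2: at line 3 remove [wkeu,iqdpg,nkcyt] add [hxvko,xjk,txeoz] -> 11 lines: pogp oxy kkx swhwx hxvko xjk txeoz nguew gksze qojsg ewab
Hunk 3: at line 2 remove [swhwx] add [xef] -> 11 lines: pogp oxy kkx xef hxvko xjk txeoz nguew gksze qojsg ewab
Hunk 4: at line 6 remove [nguew,gksze] add [fls,arf,ejehn] -> 12 lines: pogp oxy kkx xef hxvko xjk txeoz fls arf ejehn qojsg ewab
Hunk 5: at line 1 remove [oxy,kkx] add [ougc,tbag,qsfk] -> 13 lines: pogp ougc tbag qsfk xef hxvko xjk txeoz fls arf ejehn qojsg ewab
Hunk 6: at line 5 remove [hxvko,xjk] add [fpkno,keni,qdeap] -> 14 lines: pogp ougc tbag qsfk xef fpkno keni qdeap txeoz fls arf ejehn qojsg ewab
Final line count: 14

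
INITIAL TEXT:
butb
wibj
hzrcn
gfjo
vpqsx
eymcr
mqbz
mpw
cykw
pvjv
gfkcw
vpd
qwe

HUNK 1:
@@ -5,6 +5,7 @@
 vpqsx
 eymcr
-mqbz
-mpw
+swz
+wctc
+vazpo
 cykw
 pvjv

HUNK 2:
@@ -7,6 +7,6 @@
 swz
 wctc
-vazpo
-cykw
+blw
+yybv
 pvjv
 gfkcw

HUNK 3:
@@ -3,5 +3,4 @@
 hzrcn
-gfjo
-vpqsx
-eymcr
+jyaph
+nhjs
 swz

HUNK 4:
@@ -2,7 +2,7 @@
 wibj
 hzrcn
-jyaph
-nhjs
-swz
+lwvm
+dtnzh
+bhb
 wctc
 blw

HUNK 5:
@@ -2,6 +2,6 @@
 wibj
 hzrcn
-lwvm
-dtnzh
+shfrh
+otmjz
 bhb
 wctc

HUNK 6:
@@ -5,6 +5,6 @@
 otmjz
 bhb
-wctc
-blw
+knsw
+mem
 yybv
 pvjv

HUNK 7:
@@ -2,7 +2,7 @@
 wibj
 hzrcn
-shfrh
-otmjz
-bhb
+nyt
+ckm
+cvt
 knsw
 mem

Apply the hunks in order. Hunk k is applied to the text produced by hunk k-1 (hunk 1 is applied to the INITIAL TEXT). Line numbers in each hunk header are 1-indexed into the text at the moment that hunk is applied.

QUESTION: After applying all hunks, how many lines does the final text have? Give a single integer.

Hunk 1: at line 5 remove [mqbz,mpw] add [swz,wctc,vazpo] -> 14 lines: butb wibj hzrcn gfjo vpqsx eymcr swz wctc vazpo cykw pvjv gfkcw vpd qwe
Hunk 2: at line 7 remove [vazpo,cykw] add [blw,yybv] -> 14 lines: butb wibj hzrcn gfjo vpqsx eymcr swz wctc blw yybv pvjv gfkcw vpd qwe
Hunk 3: at line 3 remove [gfjo,vpqsx,eymcr] add [jyaph,nhjs] -> 13 lines: butb wibj hzrcn jyaph nhjs swz wctc blw yybv pvjv gfkcw vpd qwe
Hunk 4: at line 2 remove [jyaph,nhjs,swz] add [lwvm,dtnzh,bhb] -> 13 lines: butb wibj hzrcn lwvm dtnzh bhb wctc blw yybv pvjv gfkcw vpd qwe
Hunk 5: at line 2 remove [lwvm,dtnzh] add [shfrh,otmjz] -> 13 lines: butb wibj hzrcn shfrh otmjz bhb wctc blw yybv pvjv gfkcw vpd qwe
Hunk 6: at line 5 remove [wctc,blw] add [knsw,mem] -> 13 lines: butb wibj hzrcn shfrh otmjz bhb knsw mem yybv pvjv gfkcw vpd qwe
Hunk 7: at line 2 remove [shfrh,otmjz,bhb] add [nyt,ckm,cvt] -> 13 lines: butb wibj hzrcn nyt ckm cvt knsw mem yybv pvjv gfkcw vpd qwe
Final line count: 13

Answer: 13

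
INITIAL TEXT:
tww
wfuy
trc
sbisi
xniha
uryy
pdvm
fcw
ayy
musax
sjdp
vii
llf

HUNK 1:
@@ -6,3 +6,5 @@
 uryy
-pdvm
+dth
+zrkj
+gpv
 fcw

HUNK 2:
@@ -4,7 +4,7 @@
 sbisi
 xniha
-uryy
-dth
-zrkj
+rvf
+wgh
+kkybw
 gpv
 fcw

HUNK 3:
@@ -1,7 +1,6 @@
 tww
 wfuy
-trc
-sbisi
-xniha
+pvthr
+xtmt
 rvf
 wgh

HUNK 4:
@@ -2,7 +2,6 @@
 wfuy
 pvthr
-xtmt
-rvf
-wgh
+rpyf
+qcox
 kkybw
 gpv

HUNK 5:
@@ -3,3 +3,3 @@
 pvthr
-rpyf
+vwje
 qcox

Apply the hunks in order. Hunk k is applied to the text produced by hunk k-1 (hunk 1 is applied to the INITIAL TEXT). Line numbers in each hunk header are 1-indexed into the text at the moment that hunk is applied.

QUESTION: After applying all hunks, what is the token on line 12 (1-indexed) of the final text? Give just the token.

Answer: vii

Derivation:
Hunk 1: at line 6 remove [pdvm] add [dth,zrkj,gpv] -> 15 lines: tww wfuy trc sbisi xniha uryy dth zrkj gpv fcw ayy musax sjdp vii llf
Hunk 2: at line 4 remove [uryy,dth,zrkj] add [rvf,wgh,kkybw] -> 15 lines: tww wfuy trc sbisi xniha rvf wgh kkybw gpv fcw ayy musax sjdp vii llf
Hunk 3: at line 1 remove [trc,sbisi,xniha] add [pvthr,xtmt] -> 14 lines: tww wfuy pvthr xtmt rvf wgh kkybw gpv fcw ayy musax sjdp vii llf
Hunk 4: at line 2 remove [xtmt,rvf,wgh] add [rpyf,qcox] -> 13 lines: tww wfuy pvthr rpyf qcox kkybw gpv fcw ayy musax sjdp vii llf
Hunk 5: at line 3 remove [rpyf] add [vwje] -> 13 lines: tww wfuy pvthr vwje qcox kkybw gpv fcw ayy musax sjdp vii llf
Final line 12: vii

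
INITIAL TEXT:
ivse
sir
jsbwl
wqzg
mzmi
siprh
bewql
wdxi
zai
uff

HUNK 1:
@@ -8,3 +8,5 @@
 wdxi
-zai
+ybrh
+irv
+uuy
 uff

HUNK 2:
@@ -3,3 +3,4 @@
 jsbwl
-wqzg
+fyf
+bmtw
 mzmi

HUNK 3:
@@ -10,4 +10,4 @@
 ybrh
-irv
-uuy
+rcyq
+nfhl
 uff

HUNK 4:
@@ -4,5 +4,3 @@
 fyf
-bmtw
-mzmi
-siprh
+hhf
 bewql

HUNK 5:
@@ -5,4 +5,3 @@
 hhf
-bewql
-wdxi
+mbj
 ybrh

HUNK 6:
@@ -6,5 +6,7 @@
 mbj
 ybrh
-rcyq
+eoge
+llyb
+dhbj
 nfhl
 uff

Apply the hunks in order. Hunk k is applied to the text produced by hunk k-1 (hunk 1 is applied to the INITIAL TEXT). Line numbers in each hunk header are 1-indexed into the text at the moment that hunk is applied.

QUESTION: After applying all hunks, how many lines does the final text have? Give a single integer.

Hunk 1: at line 8 remove [zai] add [ybrh,irv,uuy] -> 12 lines: ivse sir jsbwl wqzg mzmi siprh bewql wdxi ybrh irv uuy uff
Hunk 2: at line 3 remove [wqzg] add [fyf,bmtw] -> 13 lines: ivse sir jsbwl fyf bmtw mzmi siprh bewql wdxi ybrh irv uuy uff
Hunk 3: at line 10 remove [irv,uuy] add [rcyq,nfhl] -> 13 lines: ivse sir jsbwl fyf bmtw mzmi siprh bewql wdxi ybrh rcyq nfhl uff
Hunk 4: at line 4 remove [bmtw,mzmi,siprh] add [hhf] -> 11 lines: ivse sir jsbwl fyf hhf bewql wdxi ybrh rcyq nfhl uff
Hunk 5: at line 5 remove [bewql,wdxi] add [mbj] -> 10 lines: ivse sir jsbwl fyf hhf mbj ybrh rcyq nfhl uff
Hunk 6: at line 6 remove [rcyq] add [eoge,llyb,dhbj] -> 12 lines: ivse sir jsbwl fyf hhf mbj ybrh eoge llyb dhbj nfhl uff
Final line count: 12

Answer: 12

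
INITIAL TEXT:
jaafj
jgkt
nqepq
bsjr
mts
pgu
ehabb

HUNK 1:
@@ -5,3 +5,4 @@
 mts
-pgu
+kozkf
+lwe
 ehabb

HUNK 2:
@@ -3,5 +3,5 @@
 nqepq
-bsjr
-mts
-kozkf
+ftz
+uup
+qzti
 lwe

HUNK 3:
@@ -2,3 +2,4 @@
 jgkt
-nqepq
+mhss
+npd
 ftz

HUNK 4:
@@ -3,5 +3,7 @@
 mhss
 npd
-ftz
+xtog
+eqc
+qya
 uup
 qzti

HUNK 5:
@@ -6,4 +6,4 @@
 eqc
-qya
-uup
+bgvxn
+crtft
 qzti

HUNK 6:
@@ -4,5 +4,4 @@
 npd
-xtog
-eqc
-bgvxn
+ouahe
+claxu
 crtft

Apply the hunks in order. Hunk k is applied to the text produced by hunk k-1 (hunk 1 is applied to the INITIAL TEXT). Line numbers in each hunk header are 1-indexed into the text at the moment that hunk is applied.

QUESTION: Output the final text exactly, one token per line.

Answer: jaafj
jgkt
mhss
npd
ouahe
claxu
crtft
qzti
lwe
ehabb

Derivation:
Hunk 1: at line 5 remove [pgu] add [kozkf,lwe] -> 8 lines: jaafj jgkt nqepq bsjr mts kozkf lwe ehabb
Hunk 2: at line 3 remove [bsjr,mts,kozkf] add [ftz,uup,qzti] -> 8 lines: jaafj jgkt nqepq ftz uup qzti lwe ehabb
Hunk 3: at line 2 remove [nqepq] add [mhss,npd] -> 9 lines: jaafj jgkt mhss npd ftz uup qzti lwe ehabb
Hunk 4: at line 3 remove [ftz] add [xtog,eqc,qya] -> 11 lines: jaafj jgkt mhss npd xtog eqc qya uup qzti lwe ehabb
Hunk 5: at line 6 remove [qya,uup] add [bgvxn,crtft] -> 11 lines: jaafj jgkt mhss npd xtog eqc bgvxn crtft qzti lwe ehabb
Hunk 6: at line 4 remove [xtog,eqc,bgvxn] add [ouahe,claxu] -> 10 lines: jaafj jgkt mhss npd ouahe claxu crtft qzti lwe ehabb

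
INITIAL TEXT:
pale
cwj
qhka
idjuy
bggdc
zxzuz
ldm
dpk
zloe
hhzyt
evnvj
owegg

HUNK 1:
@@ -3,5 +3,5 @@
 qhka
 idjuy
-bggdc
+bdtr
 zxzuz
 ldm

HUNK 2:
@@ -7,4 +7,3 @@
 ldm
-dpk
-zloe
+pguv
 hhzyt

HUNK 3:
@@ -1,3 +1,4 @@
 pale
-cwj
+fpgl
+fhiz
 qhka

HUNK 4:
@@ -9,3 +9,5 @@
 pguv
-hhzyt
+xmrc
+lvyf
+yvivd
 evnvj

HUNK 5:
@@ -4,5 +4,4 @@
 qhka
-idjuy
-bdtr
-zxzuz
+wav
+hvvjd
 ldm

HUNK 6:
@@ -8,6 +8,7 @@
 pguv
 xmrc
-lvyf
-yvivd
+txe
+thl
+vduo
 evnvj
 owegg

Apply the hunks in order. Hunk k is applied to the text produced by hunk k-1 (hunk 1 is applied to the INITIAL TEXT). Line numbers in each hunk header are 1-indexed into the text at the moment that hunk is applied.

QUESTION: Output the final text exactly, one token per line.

Hunk 1: at line 3 remove [bggdc] add [bdtr] -> 12 lines: pale cwj qhka idjuy bdtr zxzuz ldm dpk zloe hhzyt evnvj owegg
Hunk 2: at line 7 remove [dpk,zloe] add [pguv] -> 11 lines: pale cwj qhka idjuy bdtr zxzuz ldm pguv hhzyt evnvj owegg
Hunk 3: at line 1 remove [cwj] add [fpgl,fhiz] -> 12 lines: pale fpgl fhiz qhka idjuy bdtr zxzuz ldm pguv hhzyt evnvj owegg
Hunk 4: at line 9 remove [hhzyt] add [xmrc,lvyf,yvivd] -> 14 lines: pale fpgl fhiz qhka idjuy bdtr zxzuz ldm pguv xmrc lvyf yvivd evnvj owegg
Hunk 5: at line 4 remove [idjuy,bdtr,zxzuz] add [wav,hvvjd] -> 13 lines: pale fpgl fhiz qhka wav hvvjd ldm pguv xmrc lvyf yvivd evnvj owegg
Hunk 6: at line 8 remove [lvyf,yvivd] add [txe,thl,vduo] -> 14 lines: pale fpgl fhiz qhka wav hvvjd ldm pguv xmrc txe thl vduo evnvj owegg

Answer: pale
fpgl
fhiz
qhka
wav
hvvjd
ldm
pguv
xmrc
txe
thl
vduo
evnvj
owegg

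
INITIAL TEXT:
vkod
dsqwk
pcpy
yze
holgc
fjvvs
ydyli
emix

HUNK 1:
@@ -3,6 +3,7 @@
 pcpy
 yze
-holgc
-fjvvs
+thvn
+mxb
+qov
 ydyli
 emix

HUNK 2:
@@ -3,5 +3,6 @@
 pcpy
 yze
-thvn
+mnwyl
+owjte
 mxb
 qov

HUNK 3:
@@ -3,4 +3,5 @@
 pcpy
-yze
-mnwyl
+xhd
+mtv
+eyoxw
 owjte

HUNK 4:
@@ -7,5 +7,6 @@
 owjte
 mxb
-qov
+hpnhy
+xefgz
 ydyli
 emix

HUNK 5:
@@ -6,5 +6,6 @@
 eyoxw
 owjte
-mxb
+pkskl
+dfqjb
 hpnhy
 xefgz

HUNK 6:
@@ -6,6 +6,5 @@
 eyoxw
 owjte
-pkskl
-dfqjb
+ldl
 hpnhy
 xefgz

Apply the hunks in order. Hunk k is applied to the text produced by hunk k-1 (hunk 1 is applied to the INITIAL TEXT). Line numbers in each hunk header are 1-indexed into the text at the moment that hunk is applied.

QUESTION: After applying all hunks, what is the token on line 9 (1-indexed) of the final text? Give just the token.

Hunk 1: at line 3 remove [holgc,fjvvs] add [thvn,mxb,qov] -> 9 lines: vkod dsqwk pcpy yze thvn mxb qov ydyli emix
Hunk 2: at line 3 remove [thvn] add [mnwyl,owjte] -> 10 lines: vkod dsqwk pcpy yze mnwyl owjte mxb qov ydyli emix
Hunk 3: at line 3 remove [yze,mnwyl] add [xhd,mtv,eyoxw] -> 11 lines: vkod dsqwk pcpy xhd mtv eyoxw owjte mxb qov ydyli emix
Hunk 4: at line 7 remove [qov] add [hpnhy,xefgz] -> 12 lines: vkod dsqwk pcpy xhd mtv eyoxw owjte mxb hpnhy xefgz ydyli emix
Hunk 5: at line 6 remove [mxb] add [pkskl,dfqjb] -> 13 lines: vkod dsqwk pcpy xhd mtv eyoxw owjte pkskl dfqjb hpnhy xefgz ydyli emix
Hunk 6: at line 6 remove [pkskl,dfqjb] add [ldl] -> 12 lines: vkod dsqwk pcpy xhd mtv eyoxw owjte ldl hpnhy xefgz ydyli emix
Final line 9: hpnhy

Answer: hpnhy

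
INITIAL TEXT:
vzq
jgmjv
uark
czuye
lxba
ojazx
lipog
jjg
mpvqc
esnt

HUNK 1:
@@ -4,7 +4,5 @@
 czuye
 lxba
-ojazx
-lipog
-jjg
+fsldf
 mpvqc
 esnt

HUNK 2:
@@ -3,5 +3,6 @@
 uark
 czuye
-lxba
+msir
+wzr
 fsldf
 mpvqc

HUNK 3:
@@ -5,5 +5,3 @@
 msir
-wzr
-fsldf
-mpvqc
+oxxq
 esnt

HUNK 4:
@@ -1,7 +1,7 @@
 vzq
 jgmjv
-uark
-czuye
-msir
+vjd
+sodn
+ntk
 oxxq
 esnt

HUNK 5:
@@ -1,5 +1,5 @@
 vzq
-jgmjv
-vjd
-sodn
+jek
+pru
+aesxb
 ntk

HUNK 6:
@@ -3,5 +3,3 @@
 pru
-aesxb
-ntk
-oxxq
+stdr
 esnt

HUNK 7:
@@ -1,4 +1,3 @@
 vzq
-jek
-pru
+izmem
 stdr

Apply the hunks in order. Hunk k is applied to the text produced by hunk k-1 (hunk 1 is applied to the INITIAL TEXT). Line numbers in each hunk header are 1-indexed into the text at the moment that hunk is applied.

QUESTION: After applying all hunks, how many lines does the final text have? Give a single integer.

Hunk 1: at line 4 remove [ojazx,lipog,jjg] add [fsldf] -> 8 lines: vzq jgmjv uark czuye lxba fsldf mpvqc esnt
Hunk 2: at line 3 remove [lxba] add [msir,wzr] -> 9 lines: vzq jgmjv uark czuye msir wzr fsldf mpvqc esnt
Hunk 3: at line 5 remove [wzr,fsldf,mpvqc] add [oxxq] -> 7 lines: vzq jgmjv uark czuye msir oxxq esnt
Hunk 4: at line 1 remove [uark,czuye,msir] add [vjd,sodn,ntk] -> 7 lines: vzq jgmjv vjd sodn ntk oxxq esnt
Hunk 5: at line 1 remove [jgmjv,vjd,sodn] add [jek,pru,aesxb] -> 7 lines: vzq jek pru aesxb ntk oxxq esnt
Hunk 6: at line 3 remove [aesxb,ntk,oxxq] add [stdr] -> 5 lines: vzq jek pru stdr esnt
Hunk 7: at line 1 remove [jek,pru] add [izmem] -> 4 lines: vzq izmem stdr esnt
Final line count: 4

Answer: 4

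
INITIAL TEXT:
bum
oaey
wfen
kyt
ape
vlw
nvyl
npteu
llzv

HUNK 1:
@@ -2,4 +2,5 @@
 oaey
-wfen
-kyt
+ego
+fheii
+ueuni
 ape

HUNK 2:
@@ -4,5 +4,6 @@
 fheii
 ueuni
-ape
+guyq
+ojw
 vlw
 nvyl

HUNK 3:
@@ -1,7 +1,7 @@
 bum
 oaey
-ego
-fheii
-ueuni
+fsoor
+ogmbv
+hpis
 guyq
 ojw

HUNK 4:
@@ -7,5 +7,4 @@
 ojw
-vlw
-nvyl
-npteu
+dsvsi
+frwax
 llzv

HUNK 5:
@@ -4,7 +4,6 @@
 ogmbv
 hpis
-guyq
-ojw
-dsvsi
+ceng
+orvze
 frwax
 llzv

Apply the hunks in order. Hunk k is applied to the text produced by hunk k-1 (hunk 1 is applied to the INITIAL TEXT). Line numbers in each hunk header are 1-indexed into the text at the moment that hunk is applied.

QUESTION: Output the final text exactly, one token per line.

Answer: bum
oaey
fsoor
ogmbv
hpis
ceng
orvze
frwax
llzv

Derivation:
Hunk 1: at line 2 remove [wfen,kyt] add [ego,fheii,ueuni] -> 10 lines: bum oaey ego fheii ueuni ape vlw nvyl npteu llzv
Hunk 2: at line 4 remove [ape] add [guyq,ojw] -> 11 lines: bum oaey ego fheii ueuni guyq ojw vlw nvyl npteu llzv
Hunk 3: at line 1 remove [ego,fheii,ueuni] add [fsoor,ogmbv,hpis] -> 11 lines: bum oaey fsoor ogmbv hpis guyq ojw vlw nvyl npteu llzv
Hunk 4: at line 7 remove [vlw,nvyl,npteu] add [dsvsi,frwax] -> 10 lines: bum oaey fsoor ogmbv hpis guyq ojw dsvsi frwax llzv
Hunk 5: at line 4 remove [guyq,ojw,dsvsi] add [ceng,orvze] -> 9 lines: bum oaey fsoor ogmbv hpis ceng orvze frwax llzv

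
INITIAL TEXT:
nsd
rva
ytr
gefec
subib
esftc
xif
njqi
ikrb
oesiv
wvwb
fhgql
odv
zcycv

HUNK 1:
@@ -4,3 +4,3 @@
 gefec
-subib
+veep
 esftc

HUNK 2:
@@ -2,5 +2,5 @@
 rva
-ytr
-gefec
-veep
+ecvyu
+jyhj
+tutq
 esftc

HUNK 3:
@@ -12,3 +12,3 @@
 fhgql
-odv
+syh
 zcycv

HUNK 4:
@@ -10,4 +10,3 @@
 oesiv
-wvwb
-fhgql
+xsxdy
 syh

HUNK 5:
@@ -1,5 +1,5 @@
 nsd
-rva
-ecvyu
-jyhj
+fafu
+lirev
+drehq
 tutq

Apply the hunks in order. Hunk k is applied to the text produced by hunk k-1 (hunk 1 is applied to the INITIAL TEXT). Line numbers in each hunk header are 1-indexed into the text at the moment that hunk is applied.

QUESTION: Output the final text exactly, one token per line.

Answer: nsd
fafu
lirev
drehq
tutq
esftc
xif
njqi
ikrb
oesiv
xsxdy
syh
zcycv

Derivation:
Hunk 1: at line 4 remove [subib] add [veep] -> 14 lines: nsd rva ytr gefec veep esftc xif njqi ikrb oesiv wvwb fhgql odv zcycv
Hunk 2: at line 2 remove [ytr,gefec,veep] add [ecvyu,jyhj,tutq] -> 14 lines: nsd rva ecvyu jyhj tutq esftc xif njqi ikrb oesiv wvwb fhgql odv zcycv
Hunk 3: at line 12 remove [odv] add [syh] -> 14 lines: nsd rva ecvyu jyhj tutq esftc xif njqi ikrb oesiv wvwb fhgql syh zcycv
Hunk 4: at line 10 remove [wvwb,fhgql] add [xsxdy] -> 13 lines: nsd rva ecvyu jyhj tutq esftc xif njqi ikrb oesiv xsxdy syh zcycv
Hunk 5: at line 1 remove [rva,ecvyu,jyhj] add [fafu,lirev,drehq] -> 13 lines: nsd fafu lirev drehq tutq esftc xif njqi ikrb oesiv xsxdy syh zcycv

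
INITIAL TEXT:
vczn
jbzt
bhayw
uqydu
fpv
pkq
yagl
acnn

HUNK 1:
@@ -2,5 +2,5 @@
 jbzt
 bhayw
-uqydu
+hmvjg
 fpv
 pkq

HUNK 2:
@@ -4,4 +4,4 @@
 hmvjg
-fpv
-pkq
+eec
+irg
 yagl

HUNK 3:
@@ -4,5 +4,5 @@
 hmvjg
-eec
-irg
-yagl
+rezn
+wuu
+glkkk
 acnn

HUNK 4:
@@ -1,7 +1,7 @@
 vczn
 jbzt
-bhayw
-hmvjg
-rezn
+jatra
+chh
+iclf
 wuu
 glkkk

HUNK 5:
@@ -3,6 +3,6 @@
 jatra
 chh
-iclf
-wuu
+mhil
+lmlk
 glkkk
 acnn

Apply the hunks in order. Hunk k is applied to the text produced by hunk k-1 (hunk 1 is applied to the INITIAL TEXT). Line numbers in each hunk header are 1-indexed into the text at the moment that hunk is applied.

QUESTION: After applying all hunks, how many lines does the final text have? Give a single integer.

Hunk 1: at line 2 remove [uqydu] add [hmvjg] -> 8 lines: vczn jbzt bhayw hmvjg fpv pkq yagl acnn
Hunk 2: at line 4 remove [fpv,pkq] add [eec,irg] -> 8 lines: vczn jbzt bhayw hmvjg eec irg yagl acnn
Hunk 3: at line 4 remove [eec,irg,yagl] add [rezn,wuu,glkkk] -> 8 lines: vczn jbzt bhayw hmvjg rezn wuu glkkk acnn
Hunk 4: at line 1 remove [bhayw,hmvjg,rezn] add [jatra,chh,iclf] -> 8 lines: vczn jbzt jatra chh iclf wuu glkkk acnn
Hunk 5: at line 3 remove [iclf,wuu] add [mhil,lmlk] -> 8 lines: vczn jbzt jatra chh mhil lmlk glkkk acnn
Final line count: 8

Answer: 8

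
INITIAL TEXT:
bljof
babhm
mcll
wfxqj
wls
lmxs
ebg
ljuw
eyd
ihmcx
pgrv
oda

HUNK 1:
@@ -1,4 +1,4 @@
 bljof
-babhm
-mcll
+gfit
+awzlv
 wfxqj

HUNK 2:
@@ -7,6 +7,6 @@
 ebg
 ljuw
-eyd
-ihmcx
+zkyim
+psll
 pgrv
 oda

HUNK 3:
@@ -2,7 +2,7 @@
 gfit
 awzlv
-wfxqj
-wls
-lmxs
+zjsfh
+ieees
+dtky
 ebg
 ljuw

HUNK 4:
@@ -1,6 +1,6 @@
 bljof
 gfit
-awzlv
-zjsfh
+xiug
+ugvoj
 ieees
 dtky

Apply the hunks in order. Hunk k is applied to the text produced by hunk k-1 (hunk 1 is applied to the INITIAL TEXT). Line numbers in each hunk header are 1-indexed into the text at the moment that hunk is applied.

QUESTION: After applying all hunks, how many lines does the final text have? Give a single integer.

Answer: 12

Derivation:
Hunk 1: at line 1 remove [babhm,mcll] add [gfit,awzlv] -> 12 lines: bljof gfit awzlv wfxqj wls lmxs ebg ljuw eyd ihmcx pgrv oda
Hunk 2: at line 7 remove [eyd,ihmcx] add [zkyim,psll] -> 12 lines: bljof gfit awzlv wfxqj wls lmxs ebg ljuw zkyim psll pgrv oda
Hunk 3: at line 2 remove [wfxqj,wls,lmxs] add [zjsfh,ieees,dtky] -> 12 lines: bljof gfit awzlv zjsfh ieees dtky ebg ljuw zkyim psll pgrv oda
Hunk 4: at line 1 remove [awzlv,zjsfh] add [xiug,ugvoj] -> 12 lines: bljof gfit xiug ugvoj ieees dtky ebg ljuw zkyim psll pgrv oda
Final line count: 12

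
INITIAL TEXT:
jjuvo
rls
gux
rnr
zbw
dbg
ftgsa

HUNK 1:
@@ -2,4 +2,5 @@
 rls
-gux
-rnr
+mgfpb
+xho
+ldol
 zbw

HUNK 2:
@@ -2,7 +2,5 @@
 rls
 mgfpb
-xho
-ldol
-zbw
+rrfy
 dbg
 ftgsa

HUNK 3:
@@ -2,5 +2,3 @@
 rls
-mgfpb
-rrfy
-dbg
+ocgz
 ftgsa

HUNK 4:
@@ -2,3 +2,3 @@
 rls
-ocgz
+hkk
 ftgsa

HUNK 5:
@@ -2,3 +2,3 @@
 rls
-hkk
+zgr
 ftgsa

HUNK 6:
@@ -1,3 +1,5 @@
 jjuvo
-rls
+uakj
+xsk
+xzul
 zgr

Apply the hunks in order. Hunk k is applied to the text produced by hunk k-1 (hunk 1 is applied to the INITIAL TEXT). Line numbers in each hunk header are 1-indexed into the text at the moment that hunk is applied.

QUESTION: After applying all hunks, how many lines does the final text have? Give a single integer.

Answer: 6

Derivation:
Hunk 1: at line 2 remove [gux,rnr] add [mgfpb,xho,ldol] -> 8 lines: jjuvo rls mgfpb xho ldol zbw dbg ftgsa
Hunk 2: at line 2 remove [xho,ldol,zbw] add [rrfy] -> 6 lines: jjuvo rls mgfpb rrfy dbg ftgsa
Hunk 3: at line 2 remove [mgfpb,rrfy,dbg] add [ocgz] -> 4 lines: jjuvo rls ocgz ftgsa
Hunk 4: at line 2 remove [ocgz] add [hkk] -> 4 lines: jjuvo rls hkk ftgsa
Hunk 5: at line 2 remove [hkk] add [zgr] -> 4 lines: jjuvo rls zgr ftgsa
Hunk 6: at line 1 remove [rls] add [uakj,xsk,xzul] -> 6 lines: jjuvo uakj xsk xzul zgr ftgsa
Final line count: 6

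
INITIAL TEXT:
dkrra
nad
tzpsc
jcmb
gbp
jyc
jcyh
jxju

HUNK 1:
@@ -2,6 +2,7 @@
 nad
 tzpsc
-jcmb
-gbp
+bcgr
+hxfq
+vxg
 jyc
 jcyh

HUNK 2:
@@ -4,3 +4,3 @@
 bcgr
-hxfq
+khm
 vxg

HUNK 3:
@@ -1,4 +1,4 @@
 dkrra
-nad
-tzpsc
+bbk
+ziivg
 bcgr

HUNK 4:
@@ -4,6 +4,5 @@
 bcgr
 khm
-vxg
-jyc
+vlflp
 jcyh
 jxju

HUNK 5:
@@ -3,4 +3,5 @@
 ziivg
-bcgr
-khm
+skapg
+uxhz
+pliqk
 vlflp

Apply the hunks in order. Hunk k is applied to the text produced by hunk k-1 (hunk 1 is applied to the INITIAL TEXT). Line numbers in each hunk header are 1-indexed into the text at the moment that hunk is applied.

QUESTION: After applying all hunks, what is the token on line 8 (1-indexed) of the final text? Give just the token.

Hunk 1: at line 2 remove [jcmb,gbp] add [bcgr,hxfq,vxg] -> 9 lines: dkrra nad tzpsc bcgr hxfq vxg jyc jcyh jxju
Hunk 2: at line 4 remove [hxfq] add [khm] -> 9 lines: dkrra nad tzpsc bcgr khm vxg jyc jcyh jxju
Hunk 3: at line 1 remove [nad,tzpsc] add [bbk,ziivg] -> 9 lines: dkrra bbk ziivg bcgr khm vxg jyc jcyh jxju
Hunk 4: at line 4 remove [vxg,jyc] add [vlflp] -> 8 lines: dkrra bbk ziivg bcgr khm vlflp jcyh jxju
Hunk 5: at line 3 remove [bcgr,khm] add [skapg,uxhz,pliqk] -> 9 lines: dkrra bbk ziivg skapg uxhz pliqk vlflp jcyh jxju
Final line 8: jcyh

Answer: jcyh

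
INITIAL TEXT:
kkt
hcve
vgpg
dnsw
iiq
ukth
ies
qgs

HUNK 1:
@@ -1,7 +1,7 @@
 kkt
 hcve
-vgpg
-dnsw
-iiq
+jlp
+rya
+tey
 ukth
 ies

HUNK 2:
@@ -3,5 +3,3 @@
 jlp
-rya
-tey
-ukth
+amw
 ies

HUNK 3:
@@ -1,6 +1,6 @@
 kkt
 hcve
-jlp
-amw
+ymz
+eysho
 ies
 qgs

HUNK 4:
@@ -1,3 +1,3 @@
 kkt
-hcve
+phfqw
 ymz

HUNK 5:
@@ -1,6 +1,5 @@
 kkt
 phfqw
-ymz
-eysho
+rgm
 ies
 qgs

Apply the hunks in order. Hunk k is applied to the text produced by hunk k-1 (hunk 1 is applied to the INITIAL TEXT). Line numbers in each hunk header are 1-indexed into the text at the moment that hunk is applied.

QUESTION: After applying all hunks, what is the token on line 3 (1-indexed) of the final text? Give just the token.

Hunk 1: at line 1 remove [vgpg,dnsw,iiq] add [jlp,rya,tey] -> 8 lines: kkt hcve jlp rya tey ukth ies qgs
Hunk 2: at line 3 remove [rya,tey,ukth] add [amw] -> 6 lines: kkt hcve jlp amw ies qgs
Hunk 3: at line 1 remove [jlp,amw] add [ymz,eysho] -> 6 lines: kkt hcve ymz eysho ies qgs
Hunk 4: at line 1 remove [hcve] add [phfqw] -> 6 lines: kkt phfqw ymz eysho ies qgs
Hunk 5: at line 1 remove [ymz,eysho] add [rgm] -> 5 lines: kkt phfqw rgm ies qgs
Final line 3: rgm

Answer: rgm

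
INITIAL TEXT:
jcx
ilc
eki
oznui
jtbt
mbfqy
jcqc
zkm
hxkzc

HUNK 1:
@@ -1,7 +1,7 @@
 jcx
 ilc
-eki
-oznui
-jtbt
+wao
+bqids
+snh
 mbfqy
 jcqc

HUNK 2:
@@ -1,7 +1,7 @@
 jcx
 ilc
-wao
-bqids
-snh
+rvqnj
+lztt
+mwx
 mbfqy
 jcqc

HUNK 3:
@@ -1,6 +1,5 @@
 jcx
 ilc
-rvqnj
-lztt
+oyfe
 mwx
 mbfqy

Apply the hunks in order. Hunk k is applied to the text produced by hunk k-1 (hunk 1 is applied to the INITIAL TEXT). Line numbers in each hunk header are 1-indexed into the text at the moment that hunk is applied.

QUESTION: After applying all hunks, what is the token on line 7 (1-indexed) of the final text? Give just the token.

Hunk 1: at line 1 remove [eki,oznui,jtbt] add [wao,bqids,snh] -> 9 lines: jcx ilc wao bqids snh mbfqy jcqc zkm hxkzc
Hunk 2: at line 1 remove [wao,bqids,snh] add [rvqnj,lztt,mwx] -> 9 lines: jcx ilc rvqnj lztt mwx mbfqy jcqc zkm hxkzc
Hunk 3: at line 1 remove [rvqnj,lztt] add [oyfe] -> 8 lines: jcx ilc oyfe mwx mbfqy jcqc zkm hxkzc
Final line 7: zkm

Answer: zkm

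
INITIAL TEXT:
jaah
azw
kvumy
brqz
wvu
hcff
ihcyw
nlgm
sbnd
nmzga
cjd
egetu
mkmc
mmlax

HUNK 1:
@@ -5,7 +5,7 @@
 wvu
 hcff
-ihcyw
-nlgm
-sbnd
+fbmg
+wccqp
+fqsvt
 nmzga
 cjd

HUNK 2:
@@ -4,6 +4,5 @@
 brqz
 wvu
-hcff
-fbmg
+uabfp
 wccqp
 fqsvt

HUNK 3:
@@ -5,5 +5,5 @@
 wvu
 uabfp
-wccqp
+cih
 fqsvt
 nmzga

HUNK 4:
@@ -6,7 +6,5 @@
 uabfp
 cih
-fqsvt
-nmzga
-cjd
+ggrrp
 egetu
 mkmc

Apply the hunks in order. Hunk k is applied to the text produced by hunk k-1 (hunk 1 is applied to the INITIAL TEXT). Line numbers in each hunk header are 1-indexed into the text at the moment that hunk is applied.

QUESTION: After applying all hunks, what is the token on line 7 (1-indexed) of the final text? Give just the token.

Answer: cih

Derivation:
Hunk 1: at line 5 remove [ihcyw,nlgm,sbnd] add [fbmg,wccqp,fqsvt] -> 14 lines: jaah azw kvumy brqz wvu hcff fbmg wccqp fqsvt nmzga cjd egetu mkmc mmlax
Hunk 2: at line 4 remove [hcff,fbmg] add [uabfp] -> 13 lines: jaah azw kvumy brqz wvu uabfp wccqp fqsvt nmzga cjd egetu mkmc mmlax
Hunk 3: at line 5 remove [wccqp] add [cih] -> 13 lines: jaah azw kvumy brqz wvu uabfp cih fqsvt nmzga cjd egetu mkmc mmlax
Hunk 4: at line 6 remove [fqsvt,nmzga,cjd] add [ggrrp] -> 11 lines: jaah azw kvumy brqz wvu uabfp cih ggrrp egetu mkmc mmlax
Final line 7: cih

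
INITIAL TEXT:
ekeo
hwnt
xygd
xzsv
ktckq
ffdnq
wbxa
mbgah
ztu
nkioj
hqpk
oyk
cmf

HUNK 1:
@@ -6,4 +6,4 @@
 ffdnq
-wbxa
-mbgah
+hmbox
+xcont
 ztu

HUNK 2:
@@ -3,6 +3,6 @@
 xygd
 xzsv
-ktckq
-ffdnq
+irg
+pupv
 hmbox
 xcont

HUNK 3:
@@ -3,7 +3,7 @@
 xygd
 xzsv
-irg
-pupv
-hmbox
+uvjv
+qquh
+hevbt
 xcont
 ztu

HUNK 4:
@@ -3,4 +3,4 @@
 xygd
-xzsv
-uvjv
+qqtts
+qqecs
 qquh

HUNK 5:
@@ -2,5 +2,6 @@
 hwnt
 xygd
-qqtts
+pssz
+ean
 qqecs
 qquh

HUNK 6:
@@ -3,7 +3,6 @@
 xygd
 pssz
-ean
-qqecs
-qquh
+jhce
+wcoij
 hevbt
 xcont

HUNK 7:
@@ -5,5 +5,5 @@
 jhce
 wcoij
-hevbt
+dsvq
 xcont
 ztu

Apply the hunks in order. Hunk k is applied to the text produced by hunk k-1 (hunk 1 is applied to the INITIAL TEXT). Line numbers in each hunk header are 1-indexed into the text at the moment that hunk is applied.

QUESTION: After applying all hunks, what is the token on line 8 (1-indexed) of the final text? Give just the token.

Hunk 1: at line 6 remove [wbxa,mbgah] add [hmbox,xcont] -> 13 lines: ekeo hwnt xygd xzsv ktckq ffdnq hmbox xcont ztu nkioj hqpk oyk cmf
Hunk 2: at line 3 remove [ktckq,ffdnq] add [irg,pupv] -> 13 lines: ekeo hwnt xygd xzsv irg pupv hmbox xcont ztu nkioj hqpk oyk cmf
Hunk 3: at line 3 remove [irg,pupv,hmbox] add [uvjv,qquh,hevbt] -> 13 lines: ekeo hwnt xygd xzsv uvjv qquh hevbt xcont ztu nkioj hqpk oyk cmf
Hunk 4: at line 3 remove [xzsv,uvjv] add [qqtts,qqecs] -> 13 lines: ekeo hwnt xygd qqtts qqecs qquh hevbt xcont ztu nkioj hqpk oyk cmf
Hunk 5: at line 2 remove [qqtts] add [pssz,ean] -> 14 lines: ekeo hwnt xygd pssz ean qqecs qquh hevbt xcont ztu nkioj hqpk oyk cmf
Hunk 6: at line 3 remove [ean,qqecs,qquh] add [jhce,wcoij] -> 13 lines: ekeo hwnt xygd pssz jhce wcoij hevbt xcont ztu nkioj hqpk oyk cmf
Hunk 7: at line 5 remove [hevbt] add [dsvq] -> 13 lines: ekeo hwnt xygd pssz jhce wcoij dsvq xcont ztu nkioj hqpk oyk cmf
Final line 8: xcont

Answer: xcont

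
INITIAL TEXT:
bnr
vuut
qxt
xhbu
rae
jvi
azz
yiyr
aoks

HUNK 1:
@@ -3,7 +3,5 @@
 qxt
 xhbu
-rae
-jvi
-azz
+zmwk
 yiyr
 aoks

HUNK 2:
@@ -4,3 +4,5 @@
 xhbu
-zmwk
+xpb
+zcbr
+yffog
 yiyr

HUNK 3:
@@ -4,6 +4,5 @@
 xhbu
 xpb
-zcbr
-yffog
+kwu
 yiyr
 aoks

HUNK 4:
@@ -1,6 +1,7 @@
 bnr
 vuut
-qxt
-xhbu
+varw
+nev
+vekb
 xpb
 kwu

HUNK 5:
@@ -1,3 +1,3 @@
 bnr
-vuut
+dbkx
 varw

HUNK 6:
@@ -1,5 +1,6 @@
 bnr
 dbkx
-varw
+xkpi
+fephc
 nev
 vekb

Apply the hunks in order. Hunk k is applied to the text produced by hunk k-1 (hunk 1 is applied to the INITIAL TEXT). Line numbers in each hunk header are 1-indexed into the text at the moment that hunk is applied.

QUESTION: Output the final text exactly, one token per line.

Answer: bnr
dbkx
xkpi
fephc
nev
vekb
xpb
kwu
yiyr
aoks

Derivation:
Hunk 1: at line 3 remove [rae,jvi,azz] add [zmwk] -> 7 lines: bnr vuut qxt xhbu zmwk yiyr aoks
Hunk 2: at line 4 remove [zmwk] add [xpb,zcbr,yffog] -> 9 lines: bnr vuut qxt xhbu xpb zcbr yffog yiyr aoks
Hunk 3: at line 4 remove [zcbr,yffog] add [kwu] -> 8 lines: bnr vuut qxt xhbu xpb kwu yiyr aoks
Hunk 4: at line 1 remove [qxt,xhbu] add [varw,nev,vekb] -> 9 lines: bnr vuut varw nev vekb xpb kwu yiyr aoks
Hunk 5: at line 1 remove [vuut] add [dbkx] -> 9 lines: bnr dbkx varw nev vekb xpb kwu yiyr aoks
Hunk 6: at line 1 remove [varw] add [xkpi,fephc] -> 10 lines: bnr dbkx xkpi fephc nev vekb xpb kwu yiyr aoks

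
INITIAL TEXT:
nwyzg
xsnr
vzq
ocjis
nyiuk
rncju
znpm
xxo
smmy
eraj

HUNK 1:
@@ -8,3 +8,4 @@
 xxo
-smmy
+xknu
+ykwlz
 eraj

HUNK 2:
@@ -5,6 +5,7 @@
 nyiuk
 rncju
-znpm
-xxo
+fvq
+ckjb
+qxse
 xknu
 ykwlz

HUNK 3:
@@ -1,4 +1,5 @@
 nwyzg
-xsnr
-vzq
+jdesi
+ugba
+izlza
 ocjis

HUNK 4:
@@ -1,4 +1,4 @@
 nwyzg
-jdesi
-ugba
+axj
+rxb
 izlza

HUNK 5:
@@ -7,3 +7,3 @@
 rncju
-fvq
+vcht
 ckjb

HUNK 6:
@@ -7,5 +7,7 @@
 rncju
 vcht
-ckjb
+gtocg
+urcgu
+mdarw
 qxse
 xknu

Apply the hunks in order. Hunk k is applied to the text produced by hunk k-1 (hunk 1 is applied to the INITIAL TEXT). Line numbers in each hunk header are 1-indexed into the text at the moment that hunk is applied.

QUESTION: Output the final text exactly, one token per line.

Hunk 1: at line 8 remove [smmy] add [xknu,ykwlz] -> 11 lines: nwyzg xsnr vzq ocjis nyiuk rncju znpm xxo xknu ykwlz eraj
Hunk 2: at line 5 remove [znpm,xxo] add [fvq,ckjb,qxse] -> 12 lines: nwyzg xsnr vzq ocjis nyiuk rncju fvq ckjb qxse xknu ykwlz eraj
Hunk 3: at line 1 remove [xsnr,vzq] add [jdesi,ugba,izlza] -> 13 lines: nwyzg jdesi ugba izlza ocjis nyiuk rncju fvq ckjb qxse xknu ykwlz eraj
Hunk 4: at line 1 remove [jdesi,ugba] add [axj,rxb] -> 13 lines: nwyzg axj rxb izlza ocjis nyiuk rncju fvq ckjb qxse xknu ykwlz eraj
Hunk 5: at line 7 remove [fvq] add [vcht] -> 13 lines: nwyzg axj rxb izlza ocjis nyiuk rncju vcht ckjb qxse xknu ykwlz eraj
Hunk 6: at line 7 remove [ckjb] add [gtocg,urcgu,mdarw] -> 15 lines: nwyzg axj rxb izlza ocjis nyiuk rncju vcht gtocg urcgu mdarw qxse xknu ykwlz eraj

Answer: nwyzg
axj
rxb
izlza
ocjis
nyiuk
rncju
vcht
gtocg
urcgu
mdarw
qxse
xknu
ykwlz
eraj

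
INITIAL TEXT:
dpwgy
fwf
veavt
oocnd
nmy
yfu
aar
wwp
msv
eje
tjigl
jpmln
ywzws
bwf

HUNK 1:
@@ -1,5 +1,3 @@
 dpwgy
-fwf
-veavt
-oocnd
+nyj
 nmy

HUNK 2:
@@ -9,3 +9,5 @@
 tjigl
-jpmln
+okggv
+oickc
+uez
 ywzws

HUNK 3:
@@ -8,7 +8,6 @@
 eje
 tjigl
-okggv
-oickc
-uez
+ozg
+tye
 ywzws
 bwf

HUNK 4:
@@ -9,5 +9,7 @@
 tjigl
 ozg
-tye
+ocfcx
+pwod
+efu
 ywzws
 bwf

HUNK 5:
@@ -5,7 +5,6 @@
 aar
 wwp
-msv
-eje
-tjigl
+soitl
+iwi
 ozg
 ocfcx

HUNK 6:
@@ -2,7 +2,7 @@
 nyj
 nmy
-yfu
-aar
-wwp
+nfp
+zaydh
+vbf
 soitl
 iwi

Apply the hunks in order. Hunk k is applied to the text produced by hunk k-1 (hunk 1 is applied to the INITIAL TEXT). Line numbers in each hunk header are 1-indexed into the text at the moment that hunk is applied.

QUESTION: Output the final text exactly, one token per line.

Hunk 1: at line 1 remove [fwf,veavt,oocnd] add [nyj] -> 12 lines: dpwgy nyj nmy yfu aar wwp msv eje tjigl jpmln ywzws bwf
Hunk 2: at line 9 remove [jpmln] add [okggv,oickc,uez] -> 14 lines: dpwgy nyj nmy yfu aar wwp msv eje tjigl okggv oickc uez ywzws bwf
Hunk 3: at line 8 remove [okggv,oickc,uez] add [ozg,tye] -> 13 lines: dpwgy nyj nmy yfu aar wwp msv eje tjigl ozg tye ywzws bwf
Hunk 4: at line 9 remove [tye] add [ocfcx,pwod,efu] -> 15 lines: dpwgy nyj nmy yfu aar wwp msv eje tjigl ozg ocfcx pwod efu ywzws bwf
Hunk 5: at line 5 remove [msv,eje,tjigl] add [soitl,iwi] -> 14 lines: dpwgy nyj nmy yfu aar wwp soitl iwi ozg ocfcx pwod efu ywzws bwf
Hunk 6: at line 2 remove [yfu,aar,wwp] add [nfp,zaydh,vbf] -> 14 lines: dpwgy nyj nmy nfp zaydh vbf soitl iwi ozg ocfcx pwod efu ywzws bwf

Answer: dpwgy
nyj
nmy
nfp
zaydh
vbf
soitl
iwi
ozg
ocfcx
pwod
efu
ywzws
bwf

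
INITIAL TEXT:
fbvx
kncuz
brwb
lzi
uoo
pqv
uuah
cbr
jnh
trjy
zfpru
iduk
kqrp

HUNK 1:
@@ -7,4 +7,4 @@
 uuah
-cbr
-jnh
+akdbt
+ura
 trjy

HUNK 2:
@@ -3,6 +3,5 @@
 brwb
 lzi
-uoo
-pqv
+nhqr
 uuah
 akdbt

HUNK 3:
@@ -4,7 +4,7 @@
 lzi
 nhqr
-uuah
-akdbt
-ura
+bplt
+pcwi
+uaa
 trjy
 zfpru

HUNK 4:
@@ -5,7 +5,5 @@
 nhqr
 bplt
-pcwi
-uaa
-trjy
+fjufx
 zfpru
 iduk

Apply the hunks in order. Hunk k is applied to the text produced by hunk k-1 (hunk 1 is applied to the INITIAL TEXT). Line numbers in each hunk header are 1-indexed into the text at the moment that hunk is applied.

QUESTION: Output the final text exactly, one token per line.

Hunk 1: at line 7 remove [cbr,jnh] add [akdbt,ura] -> 13 lines: fbvx kncuz brwb lzi uoo pqv uuah akdbt ura trjy zfpru iduk kqrp
Hunk 2: at line 3 remove [uoo,pqv] add [nhqr] -> 12 lines: fbvx kncuz brwb lzi nhqr uuah akdbt ura trjy zfpru iduk kqrp
Hunk 3: at line 4 remove [uuah,akdbt,ura] add [bplt,pcwi,uaa] -> 12 lines: fbvx kncuz brwb lzi nhqr bplt pcwi uaa trjy zfpru iduk kqrp
Hunk 4: at line 5 remove [pcwi,uaa,trjy] add [fjufx] -> 10 lines: fbvx kncuz brwb lzi nhqr bplt fjufx zfpru iduk kqrp

Answer: fbvx
kncuz
brwb
lzi
nhqr
bplt
fjufx
zfpru
iduk
kqrp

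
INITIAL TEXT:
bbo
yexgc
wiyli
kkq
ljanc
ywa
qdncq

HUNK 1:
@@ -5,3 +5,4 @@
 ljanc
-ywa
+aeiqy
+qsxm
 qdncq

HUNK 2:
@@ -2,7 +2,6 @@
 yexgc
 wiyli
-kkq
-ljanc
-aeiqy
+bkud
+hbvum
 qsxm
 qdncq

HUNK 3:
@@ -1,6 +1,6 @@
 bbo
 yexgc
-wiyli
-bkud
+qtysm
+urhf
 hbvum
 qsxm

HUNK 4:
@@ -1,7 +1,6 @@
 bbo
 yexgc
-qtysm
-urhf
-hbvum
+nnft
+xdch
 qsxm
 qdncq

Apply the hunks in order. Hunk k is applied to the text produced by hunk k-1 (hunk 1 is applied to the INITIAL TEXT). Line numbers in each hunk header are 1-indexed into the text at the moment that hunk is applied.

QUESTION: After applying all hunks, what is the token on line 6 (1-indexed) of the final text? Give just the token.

Hunk 1: at line 5 remove [ywa] add [aeiqy,qsxm] -> 8 lines: bbo yexgc wiyli kkq ljanc aeiqy qsxm qdncq
Hunk 2: at line 2 remove [kkq,ljanc,aeiqy] add [bkud,hbvum] -> 7 lines: bbo yexgc wiyli bkud hbvum qsxm qdncq
Hunk 3: at line 1 remove [wiyli,bkud] add [qtysm,urhf] -> 7 lines: bbo yexgc qtysm urhf hbvum qsxm qdncq
Hunk 4: at line 1 remove [qtysm,urhf,hbvum] add [nnft,xdch] -> 6 lines: bbo yexgc nnft xdch qsxm qdncq
Final line 6: qdncq

Answer: qdncq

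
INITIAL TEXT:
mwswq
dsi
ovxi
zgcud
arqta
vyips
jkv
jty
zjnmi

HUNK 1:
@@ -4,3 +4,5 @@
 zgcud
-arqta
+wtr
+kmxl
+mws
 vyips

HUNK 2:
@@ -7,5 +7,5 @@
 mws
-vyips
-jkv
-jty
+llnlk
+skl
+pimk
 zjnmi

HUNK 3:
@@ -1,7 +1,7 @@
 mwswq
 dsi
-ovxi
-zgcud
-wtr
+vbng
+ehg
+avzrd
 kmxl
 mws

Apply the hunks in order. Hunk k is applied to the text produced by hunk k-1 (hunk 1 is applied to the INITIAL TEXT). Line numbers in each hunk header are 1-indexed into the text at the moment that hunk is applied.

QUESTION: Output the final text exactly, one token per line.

Hunk 1: at line 4 remove [arqta] add [wtr,kmxl,mws] -> 11 lines: mwswq dsi ovxi zgcud wtr kmxl mws vyips jkv jty zjnmi
Hunk 2: at line 7 remove [vyips,jkv,jty] add [llnlk,skl,pimk] -> 11 lines: mwswq dsi ovxi zgcud wtr kmxl mws llnlk skl pimk zjnmi
Hunk 3: at line 1 remove [ovxi,zgcud,wtr] add [vbng,ehg,avzrd] -> 11 lines: mwswq dsi vbng ehg avzrd kmxl mws llnlk skl pimk zjnmi

Answer: mwswq
dsi
vbng
ehg
avzrd
kmxl
mws
llnlk
skl
pimk
zjnmi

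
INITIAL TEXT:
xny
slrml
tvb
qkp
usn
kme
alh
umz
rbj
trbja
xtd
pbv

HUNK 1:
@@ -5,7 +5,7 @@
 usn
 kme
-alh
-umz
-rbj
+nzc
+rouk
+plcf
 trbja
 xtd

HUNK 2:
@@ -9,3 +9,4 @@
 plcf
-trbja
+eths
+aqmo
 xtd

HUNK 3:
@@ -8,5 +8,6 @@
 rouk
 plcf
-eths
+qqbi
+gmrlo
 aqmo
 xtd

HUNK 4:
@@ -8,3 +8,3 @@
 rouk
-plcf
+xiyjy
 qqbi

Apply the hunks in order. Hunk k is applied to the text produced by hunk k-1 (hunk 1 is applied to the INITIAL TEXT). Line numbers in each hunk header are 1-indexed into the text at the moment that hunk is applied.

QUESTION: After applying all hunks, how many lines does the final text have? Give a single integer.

Answer: 14

Derivation:
Hunk 1: at line 5 remove [alh,umz,rbj] add [nzc,rouk,plcf] -> 12 lines: xny slrml tvb qkp usn kme nzc rouk plcf trbja xtd pbv
Hunk 2: at line 9 remove [trbja] add [eths,aqmo] -> 13 lines: xny slrml tvb qkp usn kme nzc rouk plcf eths aqmo xtd pbv
Hunk 3: at line 8 remove [eths] add [qqbi,gmrlo] -> 14 lines: xny slrml tvb qkp usn kme nzc rouk plcf qqbi gmrlo aqmo xtd pbv
Hunk 4: at line 8 remove [plcf] add [xiyjy] -> 14 lines: xny slrml tvb qkp usn kme nzc rouk xiyjy qqbi gmrlo aqmo xtd pbv
Final line count: 14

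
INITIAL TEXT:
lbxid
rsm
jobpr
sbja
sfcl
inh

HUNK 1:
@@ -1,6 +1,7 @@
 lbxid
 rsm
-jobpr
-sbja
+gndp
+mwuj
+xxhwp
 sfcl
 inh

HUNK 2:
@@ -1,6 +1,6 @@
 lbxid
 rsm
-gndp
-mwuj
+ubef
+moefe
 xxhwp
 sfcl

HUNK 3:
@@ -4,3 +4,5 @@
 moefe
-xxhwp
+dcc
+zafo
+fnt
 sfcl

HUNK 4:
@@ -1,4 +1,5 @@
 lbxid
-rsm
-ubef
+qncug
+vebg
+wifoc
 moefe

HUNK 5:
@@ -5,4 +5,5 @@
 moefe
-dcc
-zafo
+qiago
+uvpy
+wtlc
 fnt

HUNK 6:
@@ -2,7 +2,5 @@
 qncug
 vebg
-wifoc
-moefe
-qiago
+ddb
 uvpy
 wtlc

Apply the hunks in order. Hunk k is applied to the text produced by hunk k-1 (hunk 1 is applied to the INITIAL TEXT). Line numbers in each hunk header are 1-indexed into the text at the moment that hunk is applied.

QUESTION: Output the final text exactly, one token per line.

Answer: lbxid
qncug
vebg
ddb
uvpy
wtlc
fnt
sfcl
inh

Derivation:
Hunk 1: at line 1 remove [jobpr,sbja] add [gndp,mwuj,xxhwp] -> 7 lines: lbxid rsm gndp mwuj xxhwp sfcl inh
Hunk 2: at line 1 remove [gndp,mwuj] add [ubef,moefe] -> 7 lines: lbxid rsm ubef moefe xxhwp sfcl inh
Hunk 3: at line 4 remove [xxhwp] add [dcc,zafo,fnt] -> 9 lines: lbxid rsm ubef moefe dcc zafo fnt sfcl inh
Hunk 4: at line 1 remove [rsm,ubef] add [qncug,vebg,wifoc] -> 10 lines: lbxid qncug vebg wifoc moefe dcc zafo fnt sfcl inh
Hunk 5: at line 5 remove [dcc,zafo] add [qiago,uvpy,wtlc] -> 11 lines: lbxid qncug vebg wifoc moefe qiago uvpy wtlc fnt sfcl inh
Hunk 6: at line 2 remove [wifoc,moefe,qiago] add [ddb] -> 9 lines: lbxid qncug vebg ddb uvpy wtlc fnt sfcl inh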